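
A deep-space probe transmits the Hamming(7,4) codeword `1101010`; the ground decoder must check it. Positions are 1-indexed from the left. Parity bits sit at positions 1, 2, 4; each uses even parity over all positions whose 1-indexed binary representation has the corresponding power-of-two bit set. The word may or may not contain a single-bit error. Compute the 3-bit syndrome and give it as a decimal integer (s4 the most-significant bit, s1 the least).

s1: b1⊕b3⊕b5⊕b7 = 1⊕0⊕0⊕0 = 1
s2: b2⊕b3⊕b6⊕b7 = 1⊕0⊕1⊕0 = 0
s4: b4⊕b5⊕b6⊕b7 = 1⊕0⊕1⊕0 = 0
Syndrome (s4...s1) = 001 → position 1.

1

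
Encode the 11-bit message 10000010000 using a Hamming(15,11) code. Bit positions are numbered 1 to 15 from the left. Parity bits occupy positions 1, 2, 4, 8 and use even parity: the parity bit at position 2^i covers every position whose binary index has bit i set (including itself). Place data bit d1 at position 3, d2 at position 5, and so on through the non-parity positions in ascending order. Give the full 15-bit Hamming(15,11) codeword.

001000010010000

Place data bits at non-power-of-two positions: b3=1, b5=0, b6=0, b7=0, b9=0, b10=0, b11=1, b12=0, b13=0, b14=0, b15=0.
p1 = XOR of data positions {3,5,7,9,11,13,15} = 1⊕0⊕0⊕0⊕1⊕0⊕0 = 0
p2 = XOR of data positions {3,6,7,10,11,14,15} = 1⊕0⊕0⊕0⊕1⊕0⊕0 = 0
p4 = XOR of data positions {5,6,7,12,13,14,15} = 0⊕0⊕0⊕0⊕0⊕0⊕0 = 0
p8 = XOR of data positions {9,10,11,12,13,14,15} = 0⊕0⊕1⊕0⊕0⊕0⊕0 = 1
Codeword b1..b15 = 001000010010000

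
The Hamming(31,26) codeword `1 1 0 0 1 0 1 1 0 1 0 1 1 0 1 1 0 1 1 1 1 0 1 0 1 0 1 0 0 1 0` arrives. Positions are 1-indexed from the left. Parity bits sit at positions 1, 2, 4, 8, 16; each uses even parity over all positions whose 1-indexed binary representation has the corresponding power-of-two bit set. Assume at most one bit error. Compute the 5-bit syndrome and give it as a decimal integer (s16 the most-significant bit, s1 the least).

22

s1: b1⊕b3⊕b5⊕b7⊕b9⊕b11⊕b13⊕b15⊕b17⊕b19⊕b21⊕b23⊕b25⊕b27⊕b29⊕b31 = 1⊕0⊕1⊕1⊕0⊕0⊕1⊕1⊕0⊕1⊕1⊕1⊕1⊕1⊕0⊕0 = 0
s2: b2⊕b3⊕b6⊕b7⊕b10⊕b11⊕b14⊕b15⊕b18⊕b19⊕b22⊕b23⊕b26⊕b27⊕b30⊕b31 = 1⊕0⊕0⊕1⊕1⊕0⊕0⊕1⊕1⊕1⊕0⊕1⊕0⊕1⊕1⊕0 = 1
s4: b4⊕b5⊕b6⊕b7⊕b12⊕b13⊕b14⊕b15⊕b20⊕b21⊕b22⊕b23⊕b28⊕b29⊕b30⊕b31 = 0⊕1⊕0⊕1⊕1⊕1⊕0⊕1⊕1⊕1⊕0⊕1⊕0⊕0⊕1⊕0 = 1
s8: b8⊕b9⊕b10⊕b11⊕b12⊕b13⊕b14⊕b15⊕b24⊕b25⊕b26⊕b27⊕b28⊕b29⊕b30⊕b31 = 1⊕0⊕1⊕0⊕1⊕1⊕0⊕1⊕0⊕1⊕0⊕1⊕0⊕0⊕1⊕0 = 0
s16: b16⊕b17⊕b18⊕b19⊕b20⊕b21⊕b22⊕b23⊕b24⊕b25⊕b26⊕b27⊕b28⊕b29⊕b30⊕b31 = 1⊕0⊕1⊕1⊕1⊕1⊕0⊕1⊕0⊕1⊕0⊕1⊕0⊕0⊕1⊕0 = 1
Syndrome (s16...s1) = 10110 → position 22.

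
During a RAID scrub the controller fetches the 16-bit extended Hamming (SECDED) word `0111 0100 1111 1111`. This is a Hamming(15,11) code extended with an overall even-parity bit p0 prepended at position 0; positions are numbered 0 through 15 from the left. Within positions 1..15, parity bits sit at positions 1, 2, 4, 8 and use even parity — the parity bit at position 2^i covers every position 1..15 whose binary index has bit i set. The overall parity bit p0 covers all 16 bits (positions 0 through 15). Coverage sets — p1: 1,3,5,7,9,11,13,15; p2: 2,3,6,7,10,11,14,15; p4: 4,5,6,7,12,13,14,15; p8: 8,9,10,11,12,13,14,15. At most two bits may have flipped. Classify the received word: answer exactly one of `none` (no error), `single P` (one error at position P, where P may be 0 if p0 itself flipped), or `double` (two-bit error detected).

s1: b1⊕b3⊕b5⊕b7⊕b9⊕b11⊕b13⊕b15 = 1⊕1⊕1⊕0⊕1⊕1⊕1⊕1 = 1
s2: b2⊕b3⊕b6⊕b7⊕b10⊕b11⊕b14⊕b15 = 1⊕1⊕0⊕0⊕1⊕1⊕1⊕1 = 0
s4: b4⊕b5⊕b6⊕b7⊕b12⊕b13⊕b14⊕b15 = 0⊕1⊕0⊕0⊕1⊕1⊕1⊕1 = 1
s8: b8⊕b9⊕b10⊕b11⊕b12⊕b13⊕b14⊕b15 = 1⊕1⊕1⊕1⊕1⊕1⊕1⊕1 = 0
Syndrome (s8...s1) = 0101 → position 5.
Overall parity (XOR of all 16 bits, including p0): 0⊕1⊕1⊕1⊕0⊕1⊕0⊕0⊕1⊕1⊕1⊕1⊕1⊕1⊕1⊕1 = 0
Overall=0, syndrome position=5 → double-bit error detected (uncorrectable).

double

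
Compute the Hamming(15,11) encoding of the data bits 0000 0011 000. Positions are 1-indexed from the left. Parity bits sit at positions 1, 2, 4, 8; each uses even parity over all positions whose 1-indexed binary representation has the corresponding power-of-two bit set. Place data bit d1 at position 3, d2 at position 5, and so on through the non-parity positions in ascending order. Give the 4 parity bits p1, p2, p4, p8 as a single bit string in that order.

Place data bits at non-power-of-two positions: b3=0, b5=0, b6=0, b7=0, b9=0, b10=0, b11=1, b12=1, b13=0, b14=0, b15=0.
p1 = XOR of data positions {3,5,7,9,11,13,15} = 0⊕0⊕0⊕0⊕1⊕0⊕0 = 1
p2 = XOR of data positions {3,6,7,10,11,14,15} = 0⊕0⊕0⊕0⊕1⊕0⊕0 = 1
p4 = XOR of data positions {5,6,7,12,13,14,15} = 0⊕0⊕0⊕1⊕0⊕0⊕0 = 1
p8 = XOR of data positions {9,10,11,12,13,14,15} = 0⊕0⊕1⊕1⊕0⊕0⊕0 = 0
Parity bits p1,p2,p4,p8 = 1110

1110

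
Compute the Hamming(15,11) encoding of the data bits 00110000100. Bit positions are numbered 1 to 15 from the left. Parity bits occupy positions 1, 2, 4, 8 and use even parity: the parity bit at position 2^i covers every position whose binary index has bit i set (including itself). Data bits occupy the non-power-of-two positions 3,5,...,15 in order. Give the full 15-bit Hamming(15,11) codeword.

Place data bits at non-power-of-two positions: b3=0, b5=0, b6=1, b7=1, b9=0, b10=0, b11=0, b12=0, b13=1, b14=0, b15=0.
p1 = XOR of data positions {3,5,7,9,11,13,15} = 0⊕0⊕1⊕0⊕0⊕1⊕0 = 0
p2 = XOR of data positions {3,6,7,10,11,14,15} = 0⊕1⊕1⊕0⊕0⊕0⊕0 = 0
p4 = XOR of data positions {5,6,7,12,13,14,15} = 0⊕1⊕1⊕0⊕1⊕0⊕0 = 1
p8 = XOR of data positions {9,10,11,12,13,14,15} = 0⊕0⊕0⊕0⊕1⊕0⊕0 = 1
Codeword b1..b15 = 000101110000100

000101110000100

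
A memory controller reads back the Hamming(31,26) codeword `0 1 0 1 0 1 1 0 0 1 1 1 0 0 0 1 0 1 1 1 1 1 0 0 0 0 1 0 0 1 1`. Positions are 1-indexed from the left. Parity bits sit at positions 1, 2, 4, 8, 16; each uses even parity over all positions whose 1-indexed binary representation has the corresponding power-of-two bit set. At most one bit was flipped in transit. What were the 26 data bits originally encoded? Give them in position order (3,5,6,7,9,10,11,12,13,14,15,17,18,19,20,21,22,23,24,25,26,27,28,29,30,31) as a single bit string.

s1: b1⊕b3⊕b5⊕b7⊕b9⊕b11⊕b13⊕b15⊕b17⊕b19⊕b21⊕b23⊕b25⊕b27⊕b29⊕b31 = 0⊕0⊕0⊕1⊕0⊕1⊕0⊕0⊕0⊕1⊕1⊕0⊕0⊕1⊕0⊕1 = 0
s2: b2⊕b3⊕b6⊕b7⊕b10⊕b11⊕b14⊕b15⊕b18⊕b19⊕b22⊕b23⊕b26⊕b27⊕b30⊕b31 = 1⊕0⊕1⊕1⊕1⊕1⊕0⊕0⊕1⊕1⊕1⊕0⊕0⊕1⊕1⊕1 = 1
s4: b4⊕b5⊕b6⊕b7⊕b12⊕b13⊕b14⊕b15⊕b20⊕b21⊕b22⊕b23⊕b28⊕b29⊕b30⊕b31 = 1⊕0⊕1⊕1⊕1⊕0⊕0⊕0⊕1⊕1⊕1⊕0⊕0⊕0⊕1⊕1 = 1
s8: b8⊕b9⊕b10⊕b11⊕b12⊕b13⊕b14⊕b15⊕b24⊕b25⊕b26⊕b27⊕b28⊕b29⊕b30⊕b31 = 0⊕0⊕1⊕1⊕1⊕0⊕0⊕0⊕0⊕0⊕0⊕1⊕0⊕0⊕1⊕1 = 0
s16: b16⊕b17⊕b18⊕b19⊕b20⊕b21⊕b22⊕b23⊕b24⊕b25⊕b26⊕b27⊕b28⊕b29⊕b30⊕b31 = 1⊕0⊕1⊕1⊕1⊕1⊕1⊕0⊕0⊕0⊕0⊕1⊕0⊕0⊕1⊕1 = 1
Syndrome (s16...s1) = 10110 → position 22.
Flip bit 22: corrected codeword = 0101011001110001011110000010011
Data bits at positions 3,5,6,7,9,10,11,12,13,14,15,17,18,19,20,21,22,23,24,25,26,27,28,29,30,31: 00110111000011110000010011

00110111000011110000010011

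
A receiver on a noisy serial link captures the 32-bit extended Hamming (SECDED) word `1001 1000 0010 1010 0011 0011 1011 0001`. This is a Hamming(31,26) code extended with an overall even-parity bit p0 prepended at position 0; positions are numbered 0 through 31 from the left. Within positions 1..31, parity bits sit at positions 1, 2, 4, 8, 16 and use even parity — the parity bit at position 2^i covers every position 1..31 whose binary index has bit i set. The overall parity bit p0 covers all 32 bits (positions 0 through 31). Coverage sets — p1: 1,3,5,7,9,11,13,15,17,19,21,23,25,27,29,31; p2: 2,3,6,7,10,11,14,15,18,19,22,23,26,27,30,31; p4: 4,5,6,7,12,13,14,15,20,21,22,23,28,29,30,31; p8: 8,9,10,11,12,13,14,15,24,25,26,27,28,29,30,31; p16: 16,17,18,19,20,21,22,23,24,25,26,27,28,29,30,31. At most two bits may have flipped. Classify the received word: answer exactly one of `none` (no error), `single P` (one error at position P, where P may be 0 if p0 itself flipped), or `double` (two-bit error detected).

s1: b1⊕b3⊕b5⊕b7⊕b9⊕b11⊕b13⊕b15⊕b17⊕b19⊕b21⊕b23⊕b25⊕b27⊕b29⊕b31 = 0⊕1⊕0⊕0⊕0⊕0⊕0⊕0⊕0⊕1⊕0⊕1⊕0⊕1⊕0⊕1 = 1
s2: b2⊕b3⊕b6⊕b7⊕b10⊕b11⊕b14⊕b15⊕b18⊕b19⊕b22⊕b23⊕b26⊕b27⊕b30⊕b31 = 0⊕1⊕0⊕0⊕1⊕0⊕1⊕0⊕1⊕1⊕1⊕1⊕1⊕1⊕0⊕1 = 0
s4: b4⊕b5⊕b6⊕b7⊕b12⊕b13⊕b14⊕b15⊕b20⊕b21⊕b22⊕b23⊕b28⊕b29⊕b30⊕b31 = 1⊕0⊕0⊕0⊕1⊕0⊕1⊕0⊕0⊕0⊕1⊕1⊕0⊕0⊕0⊕1 = 0
s8: b8⊕b9⊕b10⊕b11⊕b12⊕b13⊕b14⊕b15⊕b24⊕b25⊕b26⊕b27⊕b28⊕b29⊕b30⊕b31 = 0⊕0⊕1⊕0⊕1⊕0⊕1⊕0⊕1⊕0⊕1⊕1⊕0⊕0⊕0⊕1 = 1
s16: b16⊕b17⊕b18⊕b19⊕b20⊕b21⊕b22⊕b23⊕b24⊕b25⊕b26⊕b27⊕b28⊕b29⊕b30⊕b31 = 0⊕0⊕1⊕1⊕0⊕0⊕1⊕1⊕1⊕0⊕1⊕1⊕0⊕0⊕0⊕1 = 0
Syndrome (s16...s1) = 01001 → position 9.
Overall parity (XOR of all 32 bits, including p0): 1⊕0⊕0⊕1⊕1⊕0⊕0⊕0⊕0⊕0⊕1⊕0⊕1⊕0⊕1⊕0⊕0⊕0⊕1⊕1⊕0⊕0⊕1⊕1⊕1⊕0⊕1⊕1⊕0⊕0⊕0⊕1 = 0
Overall=0, syndrome position=9 → double-bit error detected (uncorrectable).

double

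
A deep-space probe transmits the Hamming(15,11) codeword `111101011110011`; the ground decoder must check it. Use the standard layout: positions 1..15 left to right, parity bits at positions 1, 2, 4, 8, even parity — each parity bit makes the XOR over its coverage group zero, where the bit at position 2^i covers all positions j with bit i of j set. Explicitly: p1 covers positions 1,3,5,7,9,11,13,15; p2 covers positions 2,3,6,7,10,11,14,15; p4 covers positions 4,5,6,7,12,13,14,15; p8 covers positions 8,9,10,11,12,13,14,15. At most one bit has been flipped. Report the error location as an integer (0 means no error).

s1: b1⊕b3⊕b5⊕b7⊕b9⊕b11⊕b13⊕b15 = 1⊕1⊕0⊕0⊕1⊕1⊕0⊕1 = 1
s2: b2⊕b3⊕b6⊕b7⊕b10⊕b11⊕b14⊕b15 = 1⊕1⊕1⊕0⊕1⊕1⊕1⊕1 = 1
s4: b4⊕b5⊕b6⊕b7⊕b12⊕b13⊕b14⊕b15 = 1⊕0⊕1⊕0⊕0⊕0⊕1⊕1 = 0
s8: b8⊕b9⊕b10⊕b11⊕b12⊕b13⊕b14⊕b15 = 1⊕1⊕1⊕1⊕0⊕0⊕1⊕1 = 0
Syndrome (s8...s1) = 0011 → position 3.

3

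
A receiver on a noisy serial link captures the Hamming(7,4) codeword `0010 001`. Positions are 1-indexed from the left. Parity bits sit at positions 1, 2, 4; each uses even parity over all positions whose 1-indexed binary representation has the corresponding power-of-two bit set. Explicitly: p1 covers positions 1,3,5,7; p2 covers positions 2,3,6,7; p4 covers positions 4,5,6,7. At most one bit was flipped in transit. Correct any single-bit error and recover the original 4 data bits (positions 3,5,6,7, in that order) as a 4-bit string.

1001

s1: b1⊕b3⊕b5⊕b7 = 0⊕1⊕0⊕1 = 0
s2: b2⊕b3⊕b6⊕b7 = 0⊕1⊕0⊕1 = 0
s4: b4⊕b5⊕b6⊕b7 = 0⊕0⊕0⊕1 = 1
Syndrome (s4...s1) = 100 → position 4.
Flip bit 4: corrected codeword = 0011001
Data bits at positions 3,5,6,7: 1001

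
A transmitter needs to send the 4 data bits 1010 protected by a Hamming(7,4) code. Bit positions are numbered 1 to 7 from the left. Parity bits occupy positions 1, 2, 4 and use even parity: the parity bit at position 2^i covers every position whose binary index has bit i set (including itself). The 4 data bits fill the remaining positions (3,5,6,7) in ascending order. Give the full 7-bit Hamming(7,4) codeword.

1011010

Place data bits at non-power-of-two positions: b3=1, b5=0, b6=1, b7=0.
p1 = XOR of data positions {3,5,7} = 1⊕0⊕0 = 1
p2 = XOR of data positions {3,6,7} = 1⊕1⊕0 = 0
p4 = XOR of data positions {5,6,7} = 0⊕1⊕0 = 1
Codeword b1..b7 = 1011010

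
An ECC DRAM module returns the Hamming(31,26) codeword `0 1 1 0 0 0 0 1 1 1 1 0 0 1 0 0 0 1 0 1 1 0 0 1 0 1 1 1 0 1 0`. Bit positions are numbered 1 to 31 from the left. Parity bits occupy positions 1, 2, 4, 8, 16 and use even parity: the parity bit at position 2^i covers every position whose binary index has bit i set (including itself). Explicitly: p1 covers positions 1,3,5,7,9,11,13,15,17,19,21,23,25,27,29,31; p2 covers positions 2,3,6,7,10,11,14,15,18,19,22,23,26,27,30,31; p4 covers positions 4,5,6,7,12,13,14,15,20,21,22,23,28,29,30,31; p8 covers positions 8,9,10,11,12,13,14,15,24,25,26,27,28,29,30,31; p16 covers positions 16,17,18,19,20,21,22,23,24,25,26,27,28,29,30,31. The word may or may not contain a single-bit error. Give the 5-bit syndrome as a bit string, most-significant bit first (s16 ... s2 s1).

s1: b1⊕b3⊕b5⊕b7⊕b9⊕b11⊕b13⊕b15⊕b17⊕b19⊕b21⊕b23⊕b25⊕b27⊕b29⊕b31 = 0⊕1⊕0⊕0⊕1⊕1⊕0⊕0⊕0⊕0⊕1⊕0⊕0⊕1⊕0⊕0 = 1
s2: b2⊕b3⊕b6⊕b7⊕b10⊕b11⊕b14⊕b15⊕b18⊕b19⊕b22⊕b23⊕b26⊕b27⊕b30⊕b31 = 1⊕1⊕0⊕0⊕1⊕1⊕1⊕0⊕1⊕0⊕0⊕0⊕1⊕1⊕1⊕0 = 1
s4: b4⊕b5⊕b6⊕b7⊕b12⊕b13⊕b14⊕b15⊕b20⊕b21⊕b22⊕b23⊕b28⊕b29⊕b30⊕b31 = 0⊕0⊕0⊕0⊕0⊕0⊕1⊕0⊕1⊕1⊕0⊕0⊕1⊕0⊕1⊕0 = 1
s8: b8⊕b9⊕b10⊕b11⊕b12⊕b13⊕b14⊕b15⊕b24⊕b25⊕b26⊕b27⊕b28⊕b29⊕b30⊕b31 = 1⊕1⊕1⊕1⊕0⊕0⊕1⊕0⊕1⊕0⊕1⊕1⊕1⊕0⊕1⊕0 = 0
s16: b16⊕b17⊕b18⊕b19⊕b20⊕b21⊕b22⊕b23⊕b24⊕b25⊕b26⊕b27⊕b28⊕b29⊕b30⊕b31 = 0⊕0⊕1⊕0⊕1⊕1⊕0⊕0⊕1⊕0⊕1⊕1⊕1⊕0⊕1⊕0 = 0
Syndrome (s16...s1) = 00111 → position 7.

00111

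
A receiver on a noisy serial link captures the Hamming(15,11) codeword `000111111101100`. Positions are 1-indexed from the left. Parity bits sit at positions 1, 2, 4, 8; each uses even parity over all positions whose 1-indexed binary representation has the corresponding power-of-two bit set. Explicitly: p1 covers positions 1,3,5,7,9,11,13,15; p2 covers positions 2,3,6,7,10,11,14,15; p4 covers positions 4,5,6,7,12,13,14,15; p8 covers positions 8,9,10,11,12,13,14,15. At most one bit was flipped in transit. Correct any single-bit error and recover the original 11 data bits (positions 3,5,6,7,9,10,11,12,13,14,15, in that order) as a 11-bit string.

s1: b1⊕b3⊕b5⊕b7⊕b9⊕b11⊕b13⊕b15 = 0⊕0⊕1⊕1⊕1⊕0⊕1⊕0 = 0
s2: b2⊕b3⊕b6⊕b7⊕b10⊕b11⊕b14⊕b15 = 0⊕0⊕1⊕1⊕1⊕0⊕0⊕0 = 1
s4: b4⊕b5⊕b6⊕b7⊕b12⊕b13⊕b14⊕b15 = 1⊕1⊕1⊕1⊕1⊕1⊕0⊕0 = 0
s8: b8⊕b9⊕b10⊕b11⊕b12⊕b13⊕b14⊕b15 = 1⊕1⊕1⊕0⊕1⊕1⊕0⊕0 = 1
Syndrome (s8...s1) = 1010 → position 10.
Flip bit 10: corrected codeword = 000111111001100
Data bits at positions 3,5,6,7,9,10,11,12,13,14,15: 01111001100

01111001100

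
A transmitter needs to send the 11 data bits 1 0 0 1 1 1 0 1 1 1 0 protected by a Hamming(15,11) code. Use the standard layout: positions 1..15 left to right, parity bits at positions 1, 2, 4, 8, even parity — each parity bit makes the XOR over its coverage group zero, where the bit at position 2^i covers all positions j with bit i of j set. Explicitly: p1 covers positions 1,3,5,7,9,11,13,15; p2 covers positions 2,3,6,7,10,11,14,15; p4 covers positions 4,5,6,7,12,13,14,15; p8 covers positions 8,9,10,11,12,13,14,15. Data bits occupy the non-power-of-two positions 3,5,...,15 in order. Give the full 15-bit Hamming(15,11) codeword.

Place data bits at non-power-of-two positions: b3=1, b5=0, b6=0, b7=1, b9=1, b10=1, b11=0, b12=1, b13=1, b14=1, b15=0.
p1 = XOR of data positions {3,5,7,9,11,13,15} = 1⊕0⊕1⊕1⊕0⊕1⊕0 = 0
p2 = XOR of data positions {3,6,7,10,11,14,15} = 1⊕0⊕1⊕1⊕0⊕1⊕0 = 0
p4 = XOR of data positions {5,6,7,12,13,14,15} = 0⊕0⊕1⊕1⊕1⊕1⊕0 = 0
p8 = XOR of data positions {9,10,11,12,13,14,15} = 1⊕1⊕0⊕1⊕1⊕1⊕0 = 1
Codeword b1..b15 = 001000111101110

001000111101110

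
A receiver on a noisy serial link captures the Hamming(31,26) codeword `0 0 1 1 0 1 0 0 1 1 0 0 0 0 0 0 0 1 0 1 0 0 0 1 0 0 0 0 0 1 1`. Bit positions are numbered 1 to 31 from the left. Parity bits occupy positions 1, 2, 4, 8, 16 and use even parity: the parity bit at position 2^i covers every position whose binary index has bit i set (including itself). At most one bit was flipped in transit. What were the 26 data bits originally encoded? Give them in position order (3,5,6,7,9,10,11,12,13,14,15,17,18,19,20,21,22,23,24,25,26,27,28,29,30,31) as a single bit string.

s1: b1⊕b3⊕b5⊕b7⊕b9⊕b11⊕b13⊕b15⊕b17⊕b19⊕b21⊕b23⊕b25⊕b27⊕b29⊕b31 = 0⊕1⊕0⊕0⊕1⊕0⊕0⊕0⊕0⊕0⊕0⊕0⊕0⊕0⊕0⊕1 = 1
s2: b2⊕b3⊕b6⊕b7⊕b10⊕b11⊕b14⊕b15⊕b18⊕b19⊕b22⊕b23⊕b26⊕b27⊕b30⊕b31 = 0⊕1⊕1⊕0⊕1⊕0⊕0⊕0⊕1⊕0⊕0⊕0⊕0⊕0⊕1⊕1 = 0
s4: b4⊕b5⊕b6⊕b7⊕b12⊕b13⊕b14⊕b15⊕b20⊕b21⊕b22⊕b23⊕b28⊕b29⊕b30⊕b31 = 1⊕0⊕1⊕0⊕0⊕0⊕0⊕0⊕1⊕0⊕0⊕0⊕0⊕0⊕1⊕1 = 1
s8: b8⊕b9⊕b10⊕b11⊕b12⊕b13⊕b14⊕b15⊕b24⊕b25⊕b26⊕b27⊕b28⊕b29⊕b30⊕b31 = 0⊕1⊕1⊕0⊕0⊕0⊕0⊕0⊕1⊕0⊕0⊕0⊕0⊕0⊕1⊕1 = 1
s16: b16⊕b17⊕b18⊕b19⊕b20⊕b21⊕b22⊕b23⊕b24⊕b25⊕b26⊕b27⊕b28⊕b29⊕b30⊕b31 = 0⊕0⊕1⊕0⊕1⊕0⊕0⊕0⊕1⊕0⊕0⊕0⊕0⊕0⊕1⊕1 = 1
Syndrome (s16...s1) = 11101 → position 29.
Flip bit 29: corrected codeword = 0011010011000000010100010000111
Data bits at positions 3,5,6,7,9,10,11,12,13,14,15,17,18,19,20,21,22,23,24,25,26,27,28,29,30,31: 10101100000010100010000111

10101100000010100010000111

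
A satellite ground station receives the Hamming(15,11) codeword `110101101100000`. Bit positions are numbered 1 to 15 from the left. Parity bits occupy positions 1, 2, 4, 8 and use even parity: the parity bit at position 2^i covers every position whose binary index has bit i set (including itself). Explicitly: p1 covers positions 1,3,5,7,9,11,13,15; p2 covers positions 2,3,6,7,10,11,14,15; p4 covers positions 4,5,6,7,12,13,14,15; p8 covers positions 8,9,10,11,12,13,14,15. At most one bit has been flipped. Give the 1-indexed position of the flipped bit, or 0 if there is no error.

s1: b1⊕b3⊕b5⊕b7⊕b9⊕b11⊕b13⊕b15 = 1⊕0⊕0⊕1⊕1⊕0⊕0⊕0 = 1
s2: b2⊕b3⊕b6⊕b7⊕b10⊕b11⊕b14⊕b15 = 1⊕0⊕1⊕1⊕1⊕0⊕0⊕0 = 0
s4: b4⊕b5⊕b6⊕b7⊕b12⊕b13⊕b14⊕b15 = 1⊕0⊕1⊕1⊕0⊕0⊕0⊕0 = 1
s8: b8⊕b9⊕b10⊕b11⊕b12⊕b13⊕b14⊕b15 = 0⊕1⊕1⊕0⊕0⊕0⊕0⊕0 = 0
Syndrome (s8...s1) = 0101 → position 5.

5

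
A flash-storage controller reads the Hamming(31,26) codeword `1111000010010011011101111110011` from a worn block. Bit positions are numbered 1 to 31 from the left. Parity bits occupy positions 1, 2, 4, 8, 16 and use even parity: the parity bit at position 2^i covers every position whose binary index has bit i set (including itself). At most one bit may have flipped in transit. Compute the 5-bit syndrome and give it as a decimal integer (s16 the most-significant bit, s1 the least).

s1: b1⊕b3⊕b5⊕b7⊕b9⊕b11⊕b13⊕b15⊕b17⊕b19⊕b21⊕b23⊕b25⊕b27⊕b29⊕b31 = 1⊕1⊕0⊕0⊕1⊕0⊕0⊕1⊕0⊕1⊕0⊕1⊕1⊕1⊕0⊕1 = 1
s2: b2⊕b3⊕b6⊕b7⊕b10⊕b11⊕b14⊕b15⊕b18⊕b19⊕b22⊕b23⊕b26⊕b27⊕b30⊕b31 = 1⊕1⊕0⊕0⊕0⊕0⊕0⊕1⊕1⊕1⊕1⊕1⊕1⊕1⊕1⊕1 = 1
s4: b4⊕b5⊕b6⊕b7⊕b12⊕b13⊕b14⊕b15⊕b20⊕b21⊕b22⊕b23⊕b28⊕b29⊕b30⊕b31 = 1⊕0⊕0⊕0⊕1⊕0⊕0⊕1⊕1⊕0⊕1⊕1⊕0⊕0⊕1⊕1 = 0
s8: b8⊕b9⊕b10⊕b11⊕b12⊕b13⊕b14⊕b15⊕b24⊕b25⊕b26⊕b27⊕b28⊕b29⊕b30⊕b31 = 0⊕1⊕0⊕0⊕1⊕0⊕0⊕1⊕1⊕1⊕1⊕1⊕0⊕0⊕1⊕1 = 1
s16: b16⊕b17⊕b18⊕b19⊕b20⊕b21⊕b22⊕b23⊕b24⊕b25⊕b26⊕b27⊕b28⊕b29⊕b30⊕b31 = 1⊕0⊕1⊕1⊕1⊕0⊕1⊕1⊕1⊕1⊕1⊕1⊕0⊕0⊕1⊕1 = 0
Syndrome (s16...s1) = 01011 → position 11.

11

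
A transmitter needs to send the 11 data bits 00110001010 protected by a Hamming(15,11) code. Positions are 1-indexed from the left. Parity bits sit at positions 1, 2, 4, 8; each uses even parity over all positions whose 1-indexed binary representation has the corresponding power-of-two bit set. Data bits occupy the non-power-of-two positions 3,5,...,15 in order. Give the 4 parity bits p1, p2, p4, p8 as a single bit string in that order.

1100

Place data bits at non-power-of-two positions: b3=0, b5=0, b6=1, b7=1, b9=0, b10=0, b11=0, b12=1, b13=0, b14=1, b15=0.
p1 = XOR of data positions {3,5,7,9,11,13,15} = 0⊕0⊕1⊕0⊕0⊕0⊕0 = 1
p2 = XOR of data positions {3,6,7,10,11,14,15} = 0⊕1⊕1⊕0⊕0⊕1⊕0 = 1
p4 = XOR of data positions {5,6,7,12,13,14,15} = 0⊕1⊕1⊕1⊕0⊕1⊕0 = 0
p8 = XOR of data positions {9,10,11,12,13,14,15} = 0⊕0⊕0⊕1⊕0⊕1⊕0 = 0
Parity bits p1,p2,p4,p8 = 1100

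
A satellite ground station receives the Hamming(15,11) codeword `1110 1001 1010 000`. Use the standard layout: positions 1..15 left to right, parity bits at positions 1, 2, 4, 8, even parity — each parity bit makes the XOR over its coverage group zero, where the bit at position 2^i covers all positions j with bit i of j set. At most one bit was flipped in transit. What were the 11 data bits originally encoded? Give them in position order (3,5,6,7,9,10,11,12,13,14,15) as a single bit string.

s1: b1⊕b3⊕b5⊕b7⊕b9⊕b11⊕b13⊕b15 = 1⊕1⊕1⊕0⊕1⊕1⊕0⊕0 = 1
s2: b2⊕b3⊕b6⊕b7⊕b10⊕b11⊕b14⊕b15 = 1⊕1⊕0⊕0⊕0⊕1⊕0⊕0 = 1
s4: b4⊕b5⊕b6⊕b7⊕b12⊕b13⊕b14⊕b15 = 0⊕1⊕0⊕0⊕0⊕0⊕0⊕0 = 1
s8: b8⊕b9⊕b10⊕b11⊕b12⊕b13⊕b14⊕b15 = 1⊕1⊕0⊕1⊕0⊕0⊕0⊕0 = 1
Syndrome (s8...s1) = 1111 → position 15.
Flip bit 15: corrected codeword = 111010011010001
Data bits at positions 3,5,6,7,9,10,11,12,13,14,15: 11001010001

11001010001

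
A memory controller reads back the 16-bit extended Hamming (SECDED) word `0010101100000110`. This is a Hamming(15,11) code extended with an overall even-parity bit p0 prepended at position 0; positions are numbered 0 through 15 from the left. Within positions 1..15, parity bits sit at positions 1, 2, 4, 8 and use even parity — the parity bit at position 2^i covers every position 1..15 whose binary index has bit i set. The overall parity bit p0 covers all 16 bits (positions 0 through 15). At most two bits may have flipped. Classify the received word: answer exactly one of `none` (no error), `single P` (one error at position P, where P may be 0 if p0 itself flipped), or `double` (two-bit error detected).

double

s1: b1⊕b3⊕b5⊕b7⊕b9⊕b11⊕b13⊕b15 = 0⊕0⊕0⊕1⊕0⊕0⊕1⊕0 = 0
s2: b2⊕b3⊕b6⊕b7⊕b10⊕b11⊕b14⊕b15 = 1⊕0⊕1⊕1⊕0⊕0⊕1⊕0 = 0
s4: b4⊕b5⊕b6⊕b7⊕b12⊕b13⊕b14⊕b15 = 1⊕0⊕1⊕1⊕0⊕1⊕1⊕0 = 1
s8: b8⊕b9⊕b10⊕b11⊕b12⊕b13⊕b14⊕b15 = 0⊕0⊕0⊕0⊕0⊕1⊕1⊕0 = 0
Syndrome (s8...s1) = 0100 → position 4.
Overall parity (XOR of all 16 bits, including p0): 0⊕0⊕1⊕0⊕1⊕0⊕1⊕1⊕0⊕0⊕0⊕0⊕0⊕1⊕1⊕0 = 0
Overall=0, syndrome position=4 → double-bit error detected (uncorrectable).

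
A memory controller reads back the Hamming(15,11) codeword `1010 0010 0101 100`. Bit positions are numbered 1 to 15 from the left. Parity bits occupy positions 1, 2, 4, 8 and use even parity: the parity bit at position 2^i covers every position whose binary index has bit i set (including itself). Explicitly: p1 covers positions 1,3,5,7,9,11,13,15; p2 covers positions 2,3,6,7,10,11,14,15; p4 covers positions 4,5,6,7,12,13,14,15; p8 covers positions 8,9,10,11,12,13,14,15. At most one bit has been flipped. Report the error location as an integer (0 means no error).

s1: b1⊕b3⊕b5⊕b7⊕b9⊕b11⊕b13⊕b15 = 1⊕1⊕0⊕1⊕0⊕0⊕1⊕0 = 0
s2: b2⊕b3⊕b6⊕b7⊕b10⊕b11⊕b14⊕b15 = 0⊕1⊕0⊕1⊕1⊕0⊕0⊕0 = 1
s4: b4⊕b5⊕b6⊕b7⊕b12⊕b13⊕b14⊕b15 = 0⊕0⊕0⊕1⊕1⊕1⊕0⊕0 = 1
s8: b8⊕b9⊕b10⊕b11⊕b12⊕b13⊕b14⊕b15 = 0⊕0⊕1⊕0⊕1⊕1⊕0⊕0 = 1
Syndrome (s8...s1) = 1110 → position 14.

14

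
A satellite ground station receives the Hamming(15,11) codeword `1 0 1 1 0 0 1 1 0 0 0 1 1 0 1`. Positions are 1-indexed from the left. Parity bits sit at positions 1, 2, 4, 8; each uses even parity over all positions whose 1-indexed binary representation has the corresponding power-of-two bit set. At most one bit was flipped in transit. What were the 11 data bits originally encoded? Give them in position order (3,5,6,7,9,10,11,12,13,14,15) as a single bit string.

10000001101

s1: b1⊕b3⊕b5⊕b7⊕b9⊕b11⊕b13⊕b15 = 1⊕1⊕0⊕1⊕0⊕0⊕1⊕1 = 1
s2: b2⊕b3⊕b6⊕b7⊕b10⊕b11⊕b14⊕b15 = 0⊕1⊕0⊕1⊕0⊕0⊕0⊕1 = 1
s4: b4⊕b5⊕b6⊕b7⊕b12⊕b13⊕b14⊕b15 = 1⊕0⊕0⊕1⊕1⊕1⊕0⊕1 = 1
s8: b8⊕b9⊕b10⊕b11⊕b12⊕b13⊕b14⊕b15 = 1⊕0⊕0⊕0⊕1⊕1⊕0⊕1 = 0
Syndrome (s8...s1) = 0111 → position 7.
Flip bit 7: corrected codeword = 101100010001101
Data bits at positions 3,5,6,7,9,10,11,12,13,14,15: 10000001101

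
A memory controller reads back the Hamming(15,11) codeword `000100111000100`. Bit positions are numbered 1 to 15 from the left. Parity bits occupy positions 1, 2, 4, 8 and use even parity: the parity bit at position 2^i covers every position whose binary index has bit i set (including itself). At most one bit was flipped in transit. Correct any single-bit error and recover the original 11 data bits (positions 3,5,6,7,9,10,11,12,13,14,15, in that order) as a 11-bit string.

s1: b1⊕b3⊕b5⊕b7⊕b9⊕b11⊕b13⊕b15 = 0⊕0⊕0⊕1⊕1⊕0⊕1⊕0 = 1
s2: b2⊕b3⊕b6⊕b7⊕b10⊕b11⊕b14⊕b15 = 0⊕0⊕0⊕1⊕0⊕0⊕0⊕0 = 1
s4: b4⊕b5⊕b6⊕b7⊕b12⊕b13⊕b14⊕b15 = 1⊕0⊕0⊕1⊕0⊕1⊕0⊕0 = 1
s8: b8⊕b9⊕b10⊕b11⊕b12⊕b13⊕b14⊕b15 = 1⊕1⊕0⊕0⊕0⊕1⊕0⊕0 = 1
Syndrome (s8...s1) = 1111 → position 15.
Flip bit 15: corrected codeword = 000100111000101
Data bits at positions 3,5,6,7,9,10,11,12,13,14,15: 00011000101

00011000101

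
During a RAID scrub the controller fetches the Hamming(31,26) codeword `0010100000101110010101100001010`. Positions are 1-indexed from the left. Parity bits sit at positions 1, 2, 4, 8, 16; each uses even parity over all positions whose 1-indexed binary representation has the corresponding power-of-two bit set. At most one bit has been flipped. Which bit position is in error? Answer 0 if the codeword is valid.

4

s1: b1⊕b3⊕b5⊕b7⊕b9⊕b11⊕b13⊕b15⊕b17⊕b19⊕b21⊕b23⊕b25⊕b27⊕b29⊕b31 = 0⊕1⊕1⊕0⊕0⊕1⊕1⊕1⊕0⊕0⊕0⊕1⊕0⊕0⊕0⊕0 = 0
s2: b2⊕b3⊕b6⊕b7⊕b10⊕b11⊕b14⊕b15⊕b18⊕b19⊕b22⊕b23⊕b26⊕b27⊕b30⊕b31 = 0⊕1⊕0⊕0⊕0⊕1⊕1⊕1⊕1⊕0⊕1⊕1⊕0⊕0⊕1⊕0 = 0
s4: b4⊕b5⊕b6⊕b7⊕b12⊕b13⊕b14⊕b15⊕b20⊕b21⊕b22⊕b23⊕b28⊕b29⊕b30⊕b31 = 0⊕1⊕0⊕0⊕0⊕1⊕1⊕1⊕1⊕0⊕1⊕1⊕1⊕0⊕1⊕0 = 1
s8: b8⊕b9⊕b10⊕b11⊕b12⊕b13⊕b14⊕b15⊕b24⊕b25⊕b26⊕b27⊕b28⊕b29⊕b30⊕b31 = 0⊕0⊕0⊕1⊕0⊕1⊕1⊕1⊕0⊕0⊕0⊕0⊕1⊕0⊕1⊕0 = 0
s16: b16⊕b17⊕b18⊕b19⊕b20⊕b21⊕b22⊕b23⊕b24⊕b25⊕b26⊕b27⊕b28⊕b29⊕b30⊕b31 = 0⊕0⊕1⊕0⊕1⊕0⊕1⊕1⊕0⊕0⊕0⊕0⊕1⊕0⊕1⊕0 = 0
Syndrome (s16...s1) = 00100 → position 4.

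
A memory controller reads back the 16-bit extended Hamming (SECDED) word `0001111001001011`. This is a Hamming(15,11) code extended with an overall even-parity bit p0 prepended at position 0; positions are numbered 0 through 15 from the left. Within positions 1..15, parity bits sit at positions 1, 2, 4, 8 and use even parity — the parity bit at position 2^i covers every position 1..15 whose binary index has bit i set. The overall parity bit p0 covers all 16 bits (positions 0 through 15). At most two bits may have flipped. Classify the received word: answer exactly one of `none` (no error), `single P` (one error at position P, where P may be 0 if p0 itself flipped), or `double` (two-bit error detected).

none

s1: b1⊕b3⊕b5⊕b7⊕b9⊕b11⊕b13⊕b15 = 0⊕1⊕1⊕0⊕1⊕0⊕0⊕1 = 0
s2: b2⊕b3⊕b6⊕b7⊕b10⊕b11⊕b14⊕b15 = 0⊕1⊕1⊕0⊕0⊕0⊕1⊕1 = 0
s4: b4⊕b5⊕b6⊕b7⊕b12⊕b13⊕b14⊕b15 = 1⊕1⊕1⊕0⊕1⊕0⊕1⊕1 = 0
s8: b8⊕b9⊕b10⊕b11⊕b12⊕b13⊕b14⊕b15 = 0⊕1⊕0⊕0⊕1⊕0⊕1⊕1 = 0
Syndrome (s8...s1) = 0000 → position 0 (no error).
Overall parity (XOR of all 16 bits, including p0): 0⊕0⊕0⊕1⊕1⊕1⊕1⊕0⊕0⊕1⊕0⊕0⊕1⊕0⊕1⊕1 = 0
Overall=0, syndrome position=0 → no error.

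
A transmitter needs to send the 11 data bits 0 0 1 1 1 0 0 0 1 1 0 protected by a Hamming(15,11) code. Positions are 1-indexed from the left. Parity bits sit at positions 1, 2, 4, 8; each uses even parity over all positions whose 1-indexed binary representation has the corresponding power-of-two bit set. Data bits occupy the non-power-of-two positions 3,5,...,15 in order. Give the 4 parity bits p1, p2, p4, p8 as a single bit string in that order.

Place data bits at non-power-of-two positions: b3=0, b5=0, b6=1, b7=1, b9=1, b10=0, b11=0, b12=0, b13=1, b14=1, b15=0.
p1 = XOR of data positions {3,5,7,9,11,13,15} = 0⊕0⊕1⊕1⊕0⊕1⊕0 = 1
p2 = XOR of data positions {3,6,7,10,11,14,15} = 0⊕1⊕1⊕0⊕0⊕1⊕0 = 1
p4 = XOR of data positions {5,6,7,12,13,14,15} = 0⊕1⊕1⊕0⊕1⊕1⊕0 = 0
p8 = XOR of data positions {9,10,11,12,13,14,15} = 1⊕0⊕0⊕0⊕1⊕1⊕0 = 1
Parity bits p1,p2,p4,p8 = 1101

1101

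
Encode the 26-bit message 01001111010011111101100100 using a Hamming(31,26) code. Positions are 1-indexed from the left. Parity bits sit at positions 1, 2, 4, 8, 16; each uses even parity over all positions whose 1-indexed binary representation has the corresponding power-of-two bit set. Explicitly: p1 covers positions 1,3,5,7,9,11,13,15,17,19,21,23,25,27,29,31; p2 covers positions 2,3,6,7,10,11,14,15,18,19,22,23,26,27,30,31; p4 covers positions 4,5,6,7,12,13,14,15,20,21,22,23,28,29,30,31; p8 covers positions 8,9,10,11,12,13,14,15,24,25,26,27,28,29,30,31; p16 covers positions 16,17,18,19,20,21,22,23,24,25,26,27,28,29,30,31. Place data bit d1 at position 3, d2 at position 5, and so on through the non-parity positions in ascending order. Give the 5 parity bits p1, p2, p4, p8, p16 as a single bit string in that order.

00001

Place data bits at non-power-of-two positions: b3=0, b5=1, b6=0, b7=0, b9=1, b10=1, b11=1, b12=1, b13=0, b14=1, b15=0, b17=0, b18=1, b19=1, b20=1, b21=1, b22=1, b23=1, b24=0, b25=1, b26=1, b27=0, b28=0, b29=1, b30=0, b31=0.
p1 = XOR of data positions {3,5,7,9,11,13,15,17,19,21,23,25,27,29,31} = 0⊕1⊕0⊕1⊕1⊕0⊕0⊕0⊕1⊕1⊕1⊕1⊕0⊕1⊕0 = 0
p2 = XOR of data positions {3,6,7,10,11,14,15,18,19,22,23,26,27,30,31} = 0⊕0⊕0⊕1⊕1⊕1⊕0⊕1⊕1⊕1⊕1⊕1⊕0⊕0⊕0 = 0
p4 = XOR of data positions {5,6,7,12,13,14,15,20,21,22,23,28,29,30,31} = 1⊕0⊕0⊕1⊕0⊕1⊕0⊕1⊕1⊕1⊕1⊕0⊕1⊕0⊕0 = 0
p8 = XOR of data positions {9,10,11,12,13,14,15,24,25,26,27,28,29,30,31} = 1⊕1⊕1⊕1⊕0⊕1⊕0⊕0⊕1⊕1⊕0⊕0⊕1⊕0⊕0 = 0
p16 = XOR of data positions {17,18,19,20,21,22,23,24,25,26,27,28,29,30,31} = 0⊕1⊕1⊕1⊕1⊕1⊕1⊕0⊕1⊕1⊕0⊕0⊕1⊕0⊕0 = 1
Parity bits p1,p2,p4,p8,p16 = 00001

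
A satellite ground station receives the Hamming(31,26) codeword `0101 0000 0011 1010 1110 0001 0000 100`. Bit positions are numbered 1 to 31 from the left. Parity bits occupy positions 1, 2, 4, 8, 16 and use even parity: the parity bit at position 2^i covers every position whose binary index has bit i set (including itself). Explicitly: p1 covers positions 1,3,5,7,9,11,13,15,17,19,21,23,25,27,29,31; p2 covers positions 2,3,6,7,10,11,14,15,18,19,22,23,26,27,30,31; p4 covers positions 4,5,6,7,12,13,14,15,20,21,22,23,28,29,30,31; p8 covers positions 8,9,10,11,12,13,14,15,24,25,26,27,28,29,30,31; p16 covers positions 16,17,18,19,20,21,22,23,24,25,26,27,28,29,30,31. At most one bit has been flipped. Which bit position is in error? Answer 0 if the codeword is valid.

s1: b1⊕b3⊕b5⊕b7⊕b9⊕b11⊕b13⊕b15⊕b17⊕b19⊕b21⊕b23⊕b25⊕b27⊕b29⊕b31 = 0⊕0⊕0⊕0⊕0⊕1⊕1⊕1⊕1⊕1⊕0⊕0⊕0⊕0⊕1⊕0 = 0
s2: b2⊕b3⊕b6⊕b7⊕b10⊕b11⊕b14⊕b15⊕b18⊕b19⊕b22⊕b23⊕b26⊕b27⊕b30⊕b31 = 1⊕0⊕0⊕0⊕0⊕1⊕0⊕1⊕1⊕1⊕0⊕0⊕0⊕0⊕0⊕0 = 1
s4: b4⊕b5⊕b6⊕b7⊕b12⊕b13⊕b14⊕b15⊕b20⊕b21⊕b22⊕b23⊕b28⊕b29⊕b30⊕b31 = 1⊕0⊕0⊕0⊕1⊕1⊕0⊕1⊕0⊕0⊕0⊕0⊕0⊕1⊕0⊕0 = 1
s8: b8⊕b9⊕b10⊕b11⊕b12⊕b13⊕b14⊕b15⊕b24⊕b25⊕b26⊕b27⊕b28⊕b29⊕b30⊕b31 = 0⊕0⊕0⊕1⊕1⊕1⊕0⊕1⊕1⊕0⊕0⊕0⊕0⊕1⊕0⊕0 = 0
s16: b16⊕b17⊕b18⊕b19⊕b20⊕b21⊕b22⊕b23⊕b24⊕b25⊕b26⊕b27⊕b28⊕b29⊕b30⊕b31 = 0⊕1⊕1⊕1⊕0⊕0⊕0⊕0⊕1⊕0⊕0⊕0⊕0⊕1⊕0⊕0 = 1
Syndrome (s16...s1) = 10110 → position 22.

22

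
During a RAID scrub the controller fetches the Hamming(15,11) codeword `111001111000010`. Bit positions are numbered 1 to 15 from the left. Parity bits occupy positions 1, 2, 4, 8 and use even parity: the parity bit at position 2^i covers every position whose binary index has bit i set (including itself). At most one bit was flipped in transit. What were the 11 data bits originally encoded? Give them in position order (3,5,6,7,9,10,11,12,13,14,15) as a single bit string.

10111000000

s1: b1⊕b3⊕b5⊕b7⊕b9⊕b11⊕b13⊕b15 = 1⊕1⊕0⊕1⊕1⊕0⊕0⊕0 = 0
s2: b2⊕b3⊕b6⊕b7⊕b10⊕b11⊕b14⊕b15 = 1⊕1⊕1⊕1⊕0⊕0⊕1⊕0 = 1
s4: b4⊕b5⊕b6⊕b7⊕b12⊕b13⊕b14⊕b15 = 0⊕0⊕1⊕1⊕0⊕0⊕1⊕0 = 1
s8: b8⊕b9⊕b10⊕b11⊕b12⊕b13⊕b14⊕b15 = 1⊕1⊕0⊕0⊕0⊕0⊕1⊕0 = 1
Syndrome (s8...s1) = 1110 → position 14.
Flip bit 14: corrected codeword = 111001111000000
Data bits at positions 3,5,6,7,9,10,11,12,13,14,15: 10111000000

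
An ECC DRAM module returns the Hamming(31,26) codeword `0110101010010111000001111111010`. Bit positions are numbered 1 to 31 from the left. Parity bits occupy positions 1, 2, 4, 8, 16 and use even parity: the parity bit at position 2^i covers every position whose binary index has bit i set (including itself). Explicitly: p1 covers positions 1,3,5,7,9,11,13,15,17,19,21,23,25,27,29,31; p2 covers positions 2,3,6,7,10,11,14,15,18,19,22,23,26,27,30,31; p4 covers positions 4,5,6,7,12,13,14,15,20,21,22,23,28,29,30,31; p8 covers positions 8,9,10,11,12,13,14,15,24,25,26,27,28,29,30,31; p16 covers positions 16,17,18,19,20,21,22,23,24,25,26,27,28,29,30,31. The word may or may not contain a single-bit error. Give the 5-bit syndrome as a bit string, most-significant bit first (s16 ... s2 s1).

s1: b1⊕b3⊕b5⊕b7⊕b9⊕b11⊕b13⊕b15⊕b17⊕b19⊕b21⊕b23⊕b25⊕b27⊕b29⊕b31 = 0⊕1⊕1⊕1⊕1⊕0⊕0⊕1⊕0⊕0⊕0⊕1⊕1⊕1⊕0⊕0 = 0
s2: b2⊕b3⊕b6⊕b7⊕b10⊕b11⊕b14⊕b15⊕b18⊕b19⊕b22⊕b23⊕b26⊕b27⊕b30⊕b31 = 1⊕1⊕0⊕1⊕0⊕0⊕1⊕1⊕0⊕0⊕1⊕1⊕1⊕1⊕1⊕0 = 0
s4: b4⊕b5⊕b6⊕b7⊕b12⊕b13⊕b14⊕b15⊕b20⊕b21⊕b22⊕b23⊕b28⊕b29⊕b30⊕b31 = 0⊕1⊕0⊕1⊕1⊕0⊕1⊕1⊕0⊕0⊕1⊕1⊕1⊕0⊕1⊕0 = 1
s8: b8⊕b9⊕b10⊕b11⊕b12⊕b13⊕b14⊕b15⊕b24⊕b25⊕b26⊕b27⊕b28⊕b29⊕b30⊕b31 = 0⊕1⊕0⊕0⊕1⊕0⊕1⊕1⊕1⊕1⊕1⊕1⊕1⊕0⊕1⊕0 = 0
s16: b16⊕b17⊕b18⊕b19⊕b20⊕b21⊕b22⊕b23⊕b24⊕b25⊕b26⊕b27⊕b28⊕b29⊕b30⊕b31 = 1⊕0⊕0⊕0⊕0⊕0⊕1⊕1⊕1⊕1⊕1⊕1⊕1⊕0⊕1⊕0 = 1
Syndrome (s16...s1) = 10100 → position 20.

10100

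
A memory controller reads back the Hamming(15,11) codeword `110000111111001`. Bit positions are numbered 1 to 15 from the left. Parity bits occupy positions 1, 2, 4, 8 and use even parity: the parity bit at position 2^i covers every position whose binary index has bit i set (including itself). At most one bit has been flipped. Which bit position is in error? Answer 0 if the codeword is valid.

7

s1: b1⊕b3⊕b5⊕b7⊕b9⊕b11⊕b13⊕b15 = 1⊕0⊕0⊕1⊕1⊕1⊕0⊕1 = 1
s2: b2⊕b3⊕b6⊕b7⊕b10⊕b11⊕b14⊕b15 = 1⊕0⊕0⊕1⊕1⊕1⊕0⊕1 = 1
s4: b4⊕b5⊕b6⊕b7⊕b12⊕b13⊕b14⊕b15 = 0⊕0⊕0⊕1⊕1⊕0⊕0⊕1 = 1
s8: b8⊕b9⊕b10⊕b11⊕b12⊕b13⊕b14⊕b15 = 1⊕1⊕1⊕1⊕1⊕0⊕0⊕1 = 0
Syndrome (s8...s1) = 0111 → position 7.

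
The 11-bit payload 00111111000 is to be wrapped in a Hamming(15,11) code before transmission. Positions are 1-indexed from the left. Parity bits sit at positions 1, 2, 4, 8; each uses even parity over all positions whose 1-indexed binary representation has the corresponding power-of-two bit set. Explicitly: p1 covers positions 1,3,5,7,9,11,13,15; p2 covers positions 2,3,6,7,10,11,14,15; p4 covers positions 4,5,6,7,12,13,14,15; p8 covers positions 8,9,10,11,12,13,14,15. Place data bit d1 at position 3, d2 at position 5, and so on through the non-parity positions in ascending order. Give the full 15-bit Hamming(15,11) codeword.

100101101111000

Place data bits at non-power-of-two positions: b3=0, b5=0, b6=1, b7=1, b9=1, b10=1, b11=1, b12=1, b13=0, b14=0, b15=0.
p1 = XOR of data positions {3,5,7,9,11,13,15} = 0⊕0⊕1⊕1⊕1⊕0⊕0 = 1
p2 = XOR of data positions {3,6,7,10,11,14,15} = 0⊕1⊕1⊕1⊕1⊕0⊕0 = 0
p4 = XOR of data positions {5,6,7,12,13,14,15} = 0⊕1⊕1⊕1⊕0⊕0⊕0 = 1
p8 = XOR of data positions {9,10,11,12,13,14,15} = 1⊕1⊕1⊕1⊕0⊕0⊕0 = 0
Codeword b1..b15 = 100101101111000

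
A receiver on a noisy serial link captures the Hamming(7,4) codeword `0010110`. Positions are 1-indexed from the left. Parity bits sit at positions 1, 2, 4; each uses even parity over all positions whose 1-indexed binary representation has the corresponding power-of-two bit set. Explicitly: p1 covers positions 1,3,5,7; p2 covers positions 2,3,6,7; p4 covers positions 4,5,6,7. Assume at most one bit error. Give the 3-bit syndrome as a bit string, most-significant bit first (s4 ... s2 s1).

000

s1: b1⊕b3⊕b5⊕b7 = 0⊕1⊕1⊕0 = 0
s2: b2⊕b3⊕b6⊕b7 = 0⊕1⊕1⊕0 = 0
s4: b4⊕b5⊕b6⊕b7 = 0⊕1⊕1⊕0 = 0
Syndrome (s4...s1) = 000 → position 0 (no error).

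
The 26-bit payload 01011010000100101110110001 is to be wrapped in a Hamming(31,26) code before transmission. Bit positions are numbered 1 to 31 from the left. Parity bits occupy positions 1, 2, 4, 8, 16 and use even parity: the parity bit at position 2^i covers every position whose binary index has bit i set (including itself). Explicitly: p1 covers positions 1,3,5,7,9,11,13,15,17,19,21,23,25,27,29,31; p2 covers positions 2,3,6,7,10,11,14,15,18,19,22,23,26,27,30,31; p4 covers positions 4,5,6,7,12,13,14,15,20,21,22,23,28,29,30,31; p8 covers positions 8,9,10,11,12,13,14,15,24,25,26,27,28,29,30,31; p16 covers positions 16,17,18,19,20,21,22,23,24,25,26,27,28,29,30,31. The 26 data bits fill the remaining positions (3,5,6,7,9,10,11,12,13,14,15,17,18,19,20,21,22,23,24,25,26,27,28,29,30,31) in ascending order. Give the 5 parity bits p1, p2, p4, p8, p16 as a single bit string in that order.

Place data bits at non-power-of-two positions: b3=0, b5=1, b6=0, b7=1, b9=1, b10=0, b11=1, b12=0, b13=0, b14=0, b15=0, b17=1, b18=0, b19=0, b20=1, b21=0, b22=1, b23=1, b24=1, b25=0, b26=1, b27=1, b28=0, b29=0, b30=0, b31=1.
p1 = XOR of data positions {3,5,7,9,11,13,15,17,19,21,23,25,27,29,31} = 0⊕1⊕1⊕1⊕1⊕0⊕0⊕1⊕0⊕0⊕1⊕0⊕1⊕0⊕1 = 0
p2 = XOR of data positions {3,6,7,10,11,14,15,18,19,22,23,26,27,30,31} = 0⊕0⊕1⊕0⊕1⊕0⊕0⊕0⊕0⊕1⊕1⊕1⊕1⊕0⊕1 = 1
p4 = XOR of data positions {5,6,7,12,13,14,15,20,21,22,23,28,29,30,31} = 1⊕0⊕1⊕0⊕0⊕0⊕0⊕1⊕0⊕1⊕1⊕0⊕0⊕0⊕1 = 0
p8 = XOR of data positions {9,10,11,12,13,14,15,24,25,26,27,28,29,30,31} = 1⊕0⊕1⊕0⊕0⊕0⊕0⊕1⊕0⊕1⊕1⊕0⊕0⊕0⊕1 = 0
p16 = XOR of data positions {17,18,19,20,21,22,23,24,25,26,27,28,29,30,31} = 1⊕0⊕0⊕1⊕0⊕1⊕1⊕1⊕0⊕1⊕1⊕0⊕0⊕0⊕1 = 0
Parity bits p1,p2,p4,p8,p16 = 01000

01000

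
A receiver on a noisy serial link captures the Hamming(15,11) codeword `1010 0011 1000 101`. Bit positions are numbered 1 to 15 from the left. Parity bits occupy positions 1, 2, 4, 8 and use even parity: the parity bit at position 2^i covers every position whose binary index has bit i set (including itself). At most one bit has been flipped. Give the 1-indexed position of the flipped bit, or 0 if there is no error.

6

s1: b1⊕b3⊕b5⊕b7⊕b9⊕b11⊕b13⊕b15 = 1⊕1⊕0⊕1⊕1⊕0⊕1⊕1 = 0
s2: b2⊕b3⊕b6⊕b7⊕b10⊕b11⊕b14⊕b15 = 0⊕1⊕0⊕1⊕0⊕0⊕0⊕1 = 1
s4: b4⊕b5⊕b6⊕b7⊕b12⊕b13⊕b14⊕b15 = 0⊕0⊕0⊕1⊕0⊕1⊕0⊕1 = 1
s8: b8⊕b9⊕b10⊕b11⊕b12⊕b13⊕b14⊕b15 = 1⊕1⊕0⊕0⊕0⊕1⊕0⊕1 = 0
Syndrome (s8...s1) = 0110 → position 6.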